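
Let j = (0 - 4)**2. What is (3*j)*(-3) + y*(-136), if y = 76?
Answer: -10480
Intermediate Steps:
j = 16 (j = (-4)**2 = 16)
(3*j)*(-3) + y*(-136) = (3*16)*(-3) + 76*(-136) = 48*(-3) - 10336 = -144 - 10336 = -10480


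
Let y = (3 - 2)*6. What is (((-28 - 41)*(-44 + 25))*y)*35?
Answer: 275310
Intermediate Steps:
y = 6 (y = 1*6 = 6)
(((-28 - 41)*(-44 + 25))*y)*35 = (((-28 - 41)*(-44 + 25))*6)*35 = (-69*(-19)*6)*35 = (1311*6)*35 = 7866*35 = 275310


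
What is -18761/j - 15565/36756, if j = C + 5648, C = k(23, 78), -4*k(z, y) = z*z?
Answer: -3101727859/810947628 ≈ -3.8248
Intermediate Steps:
k(z, y) = -z²/4 (k(z, y) = -z*z/4 = -z²/4)
C = -529/4 (C = -¼*23² = -¼*529 = -529/4 ≈ -132.25)
j = 22063/4 (j = -529/4 + 5648 = 22063/4 ≈ 5515.8)
-18761/j - 15565/36756 = -18761/22063/4 - 15565/36756 = -18761*4/22063 - 15565*1/36756 = -75044/22063 - 15565/36756 = -3101727859/810947628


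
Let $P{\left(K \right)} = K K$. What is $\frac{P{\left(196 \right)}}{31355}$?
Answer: $\frac{38416}{31355} \approx 1.2252$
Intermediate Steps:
$P{\left(K \right)} = K^{2}$
$\frac{P{\left(196 \right)}}{31355} = \frac{196^{2}}{31355} = 38416 \cdot \frac{1}{31355} = \frac{38416}{31355}$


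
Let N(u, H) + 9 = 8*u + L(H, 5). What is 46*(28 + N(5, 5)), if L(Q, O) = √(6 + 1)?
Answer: 2714 + 46*√7 ≈ 2835.7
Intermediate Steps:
L(Q, O) = √7
N(u, H) = -9 + √7 + 8*u (N(u, H) = -9 + (8*u + √7) = -9 + (√7 + 8*u) = -9 + √7 + 8*u)
46*(28 + N(5, 5)) = 46*(28 + (-9 + √7 + 8*5)) = 46*(28 + (-9 + √7 + 40)) = 46*(28 + (31 + √7)) = 46*(59 + √7) = 2714 + 46*√7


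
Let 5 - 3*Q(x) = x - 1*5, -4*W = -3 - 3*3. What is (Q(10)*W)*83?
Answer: 0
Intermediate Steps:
W = 3 (W = -(-3 - 3*3)/4 = -(-3 - 9)/4 = -¼*(-12) = 3)
Q(x) = 10/3 - x/3 (Q(x) = 5/3 - (x - 1*5)/3 = 5/3 - (x - 5)/3 = 5/3 - (-5 + x)/3 = 5/3 + (5/3 - x/3) = 10/3 - x/3)
(Q(10)*W)*83 = ((10/3 - ⅓*10)*3)*83 = ((10/3 - 10/3)*3)*83 = (0*3)*83 = 0*83 = 0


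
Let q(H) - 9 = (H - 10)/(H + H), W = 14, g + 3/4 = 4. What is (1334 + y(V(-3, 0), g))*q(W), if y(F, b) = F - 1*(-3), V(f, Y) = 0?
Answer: 12224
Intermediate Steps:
g = 13/4 (g = -3/4 + 4 = 13/4 ≈ 3.2500)
y(F, b) = 3 + F (y(F, b) = F + 3 = 3 + F)
q(H) = 9 + (-10 + H)/(2*H) (q(H) = 9 + (H - 10)/(H + H) = 9 + (-10 + H)/((2*H)) = 9 + (-10 + H)*(1/(2*H)) = 9 + (-10 + H)/(2*H))
(1334 + y(V(-3, 0), g))*q(W) = (1334 + (3 + 0))*(19/2 - 5/14) = (1334 + 3)*(19/2 - 5*1/14) = 1337*(19/2 - 5/14) = 1337*(64/7) = 12224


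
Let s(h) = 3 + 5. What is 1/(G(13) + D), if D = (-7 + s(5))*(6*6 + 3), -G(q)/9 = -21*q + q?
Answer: 1/2379 ≈ 0.00042034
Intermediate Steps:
G(q) = 180*q (G(q) = -9*(-21*q + q) = -(-180)*q = 180*q)
s(h) = 8
D = 39 (D = (-7 + 8)*(6*6 + 3) = 1*(36 + 3) = 1*39 = 39)
1/(G(13) + D) = 1/(180*13 + 39) = 1/(2340 + 39) = 1/2379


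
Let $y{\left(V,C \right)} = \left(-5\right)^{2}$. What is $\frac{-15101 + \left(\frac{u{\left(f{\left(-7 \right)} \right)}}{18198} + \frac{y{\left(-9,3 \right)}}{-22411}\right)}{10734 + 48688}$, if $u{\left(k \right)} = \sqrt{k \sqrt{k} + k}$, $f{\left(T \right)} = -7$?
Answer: $- \frac{169214268}{665853221} + \frac{\sqrt{-7 - 7 i \sqrt{7}}}{1081361556} \approx -0.25413 - 3.3851 \cdot 10^{-9} i$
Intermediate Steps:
$y{\left(V,C \right)} = 25$
$u{\left(k \right)} = \sqrt{k + k^{\frac{3}{2}}}$ ($u{\left(k \right)} = \sqrt{k^{\frac{3}{2}} + k} = \sqrt{k + k^{\frac{3}{2}}}$)
$\frac{-15101 + \left(\frac{u{\left(f{\left(-7 \right)} \right)}}{18198} + \frac{y{\left(-9,3 \right)}}{-22411}\right)}{10734 + 48688} = \frac{-15101 + \left(\frac{\sqrt{-7 + \left(-7\right)^{\frac{3}{2}}}}{18198} + \frac{25}{-22411}\right)}{10734 + 48688} = \frac{-15101 + \left(\sqrt{-7 - 7 i \sqrt{7}} \cdot \frac{1}{18198} + 25 \left(- \frac{1}{22411}\right)\right)}{59422} = \left(-15101 - \left(\frac{25}{22411} - \frac{\sqrt{-7 - 7 i \sqrt{7}}}{18198}\right)\right) \frac{1}{59422} = \left(- \frac{338428536}{22411} + \frac{\sqrt{-7 - 7 i \sqrt{7}}}{18198}\right) \frac{1}{59422} = - \frac{169214268}{665853221} + \frac{\sqrt{-7 - 7 i \sqrt{7}}}{1081361556}$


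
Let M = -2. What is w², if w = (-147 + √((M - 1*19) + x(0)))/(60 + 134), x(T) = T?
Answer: (147 - I*√21)²/37636 ≈ 0.5736 - 0.035798*I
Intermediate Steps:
w = -147/194 + I*√21/194 (w = (-147 + √((-2 - 1*19) + 0))/(60 + 134) = (-147 + √((-2 - 19) + 0))/194 = (-147 + √(-21 + 0))*(1/194) = (-147 + √(-21))*(1/194) = (-147 + I*√21)*(1/194) = -147/194 + I*√21/194 ≈ -0.75773 + 0.023622*I)
w² = (-147/194 + I*√21/194)²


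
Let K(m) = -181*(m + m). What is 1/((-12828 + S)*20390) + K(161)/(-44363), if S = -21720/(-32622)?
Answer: 82879555591874049/63086128400239120 ≈ 1.3138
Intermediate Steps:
S = 3620/5437 (S = -21720*(-1/32622) = 3620/5437 ≈ 0.66581)
K(m) = -362*m
1/((-12828 + S)*20390) + K(161)/(-44363) = 1/((-12828 + 3620/5437)*20390) - 362*161/(-44363) = (1/20390)/(-69742216/5437) - 58282*(-1/44363) = -5437/69742216*1/20390 + 58282/44363 = -5437/1422043784240 + 58282/44363 = 82879555591874049/63086128400239120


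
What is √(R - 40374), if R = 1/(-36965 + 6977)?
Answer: I*√20582503721/714 ≈ 200.93*I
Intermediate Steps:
R = -1/29988 (R = 1/(-29988) = -1/29988 ≈ -3.3347e-5)
√(R - 40374) = √(-1/29988 - 40374) = √(-1210735513/29988) = I*√20582503721/714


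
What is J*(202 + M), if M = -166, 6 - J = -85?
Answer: 3276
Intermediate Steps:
J = 91 (J = 6 - 1*(-85) = 6 + 85 = 91)
J*(202 + M) = 91*(202 - 166) = 91*36 = 3276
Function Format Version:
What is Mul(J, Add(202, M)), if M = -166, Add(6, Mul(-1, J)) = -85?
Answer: 3276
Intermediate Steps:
J = 91 (J = Add(6, Mul(-1, -85)) = Add(6, 85) = 91)
Mul(J, Add(202, M)) = Mul(91, Add(202, -166)) = Mul(91, 36) = 3276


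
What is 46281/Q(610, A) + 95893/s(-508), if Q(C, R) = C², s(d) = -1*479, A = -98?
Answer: -35659616701/178235900 ≈ -200.07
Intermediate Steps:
s(d) = -479
46281/Q(610, A) + 95893/s(-508) = 46281/(610²) + 95893/(-479) = 46281/372100 + 95893*(-1/479) = 46281*(1/372100) - 95893/479 = 46281/372100 - 95893/479 = -35659616701/178235900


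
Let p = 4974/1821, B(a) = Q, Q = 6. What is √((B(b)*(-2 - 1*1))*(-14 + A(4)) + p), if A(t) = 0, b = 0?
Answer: √93855554/607 ≈ 15.960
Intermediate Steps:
B(a) = 6
p = 1658/607 (p = 4974*(1/1821) = 1658/607 ≈ 2.7315)
√((B(b)*(-2 - 1*1))*(-14 + A(4)) + p) = √((6*(-2 - 1*1))*(-14 + 0) + 1658/607) = √((6*(-2 - 1))*(-14) + 1658/607) = √((6*(-3))*(-14) + 1658/607) = √(-18*(-14) + 1658/607) = √(252 + 1658/607) = √(154622/607) = √93855554/607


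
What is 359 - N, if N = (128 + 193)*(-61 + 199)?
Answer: -43939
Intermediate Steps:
N = 44298 (N = 321*138 = 44298)
359 - N = 359 - 1*44298 = 359 - 44298 = -43939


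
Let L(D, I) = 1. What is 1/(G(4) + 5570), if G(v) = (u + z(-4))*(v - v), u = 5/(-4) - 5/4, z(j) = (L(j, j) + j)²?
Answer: 1/5570 ≈ 0.00017953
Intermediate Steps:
z(j) = (1 + j)²
u = -5/2 (u = 5*(-¼) - 5*¼ = -5/4 - 5/4 = -5/2 ≈ -2.5000)
G(v) = 0 (G(v) = (-5/2 + (1 - 4)²)*(v - v) = (-5/2 + (-3)²)*0 = (-5/2 + 9)*0 = (13/2)*0 = 0)
1/(G(4) + 5570) = 1/(0 + 5570) = 1/5570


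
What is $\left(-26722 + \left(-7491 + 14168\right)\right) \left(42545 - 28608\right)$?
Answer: $-279367165$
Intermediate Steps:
$\left(-26722 + \left(-7491 + 14168\right)\right) \left(42545 - 28608\right) = \left(-26722 + 6677\right) 13937 = \left(-20045\right) 13937 = -279367165$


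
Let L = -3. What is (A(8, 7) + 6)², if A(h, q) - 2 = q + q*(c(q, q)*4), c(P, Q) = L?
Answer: 4761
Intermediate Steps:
c(P, Q) = -3
A(h, q) = 2 - 11*q (A(h, q) = 2 + (q + q*(-3*4)) = 2 + (q + q*(-12)) = 2 + (q - 12*q) = 2 - 11*q)
(A(8, 7) + 6)² = ((2 - 11*7) + 6)² = ((2 - 77) + 6)² = (-75 + 6)² = (-69)² = 4761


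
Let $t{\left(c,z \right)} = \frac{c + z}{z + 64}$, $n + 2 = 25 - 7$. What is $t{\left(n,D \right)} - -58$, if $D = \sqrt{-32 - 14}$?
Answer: $\frac{120653}{2071} + \frac{24 i \sqrt{46}}{2071} \approx 58.258 + 0.078598 i$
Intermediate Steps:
$n = 16$ ($n = -2 + \left(25 - 7\right) = -2 + 18 = 16$)
$D = i \sqrt{46}$ ($D = \sqrt{-46} = i \sqrt{46} \approx 6.7823 i$)
$t{\left(c,z \right)} = \frac{c + z}{64 + z}$
$t{\left(n,D \right)} - -58 = \frac{16 + i \sqrt{46}}{64 + i \sqrt{46}} - -58 = \frac{16 + i \sqrt{46}}{64 + i \sqrt{46}} + 58 = 58 + \frac{16 + i \sqrt{46}}{64 + i \sqrt{46}}$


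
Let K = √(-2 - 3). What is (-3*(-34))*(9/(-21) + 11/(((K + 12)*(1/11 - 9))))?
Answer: 51*(-42*√5 + 625*I)/(49*(√5 - 12*I)) ≈ -53.857 + 1.89*I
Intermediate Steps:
K = I*√5 (K = √(-5) = I*√5 ≈ 2.2361*I)
(-3*(-34))*(9/(-21) + 11/(((K + 12)*(1/11 - 9)))) = (-3*(-34))*(9/(-21) + 11/(((I*√5 + 12)*(1/11 - 9)))) = 102*(9*(-1/21) + 11/(((12 + I*√5)*(1/11 - 9)))) = 102*(-3/7 + 11/(((12 + I*√5)*(-98/11)))) = 102*(-3/7 + 11/(-1176/11 - 98*I*√5/11)) = -306/7 + 1122/(-1176/11 - 98*I*√5/11)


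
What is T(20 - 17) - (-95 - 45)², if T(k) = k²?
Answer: -19591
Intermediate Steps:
T(20 - 17) - (-95 - 45)² = (20 - 17)² - (-95 - 45)² = 3² - 1*(-140)² = 9 - 1*19600 = 9 - 19600 = -19591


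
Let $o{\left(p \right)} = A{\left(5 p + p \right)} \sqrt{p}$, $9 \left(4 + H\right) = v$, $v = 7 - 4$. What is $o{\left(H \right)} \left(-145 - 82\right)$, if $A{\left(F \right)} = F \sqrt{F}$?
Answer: $- \frac{54934 \sqrt{6}}{3} \approx -44853.0$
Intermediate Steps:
$A{\left(F \right)} = F^{\frac{3}{2}}$
$v = 3$ ($v = 7 - 4 = 3$)
$H = - \frac{11}{3}$ ($H = -4 + \frac{1}{9} \cdot 3 = -4 + \frac{1}{3} = - \frac{11}{3} \approx -3.6667$)
$o{\left(p \right)} = 6 \sqrt{6} p^{2}$ ($o{\left(p \right)} = \left(5 p + p\right)^{\frac{3}{2}} \sqrt{p} = \left(6 p\right)^{\frac{3}{2}} \sqrt{p} = 6 \sqrt{6} p^{\frac{3}{2}} \sqrt{p} = 6 \sqrt{6} p^{2}$)
$o{\left(H \right)} \left(-145 - 82\right) = 6 \sqrt{6} \left(- \frac{11}{3}\right)^{2} \left(-145 - 82\right) = 6 \sqrt{6} \cdot \frac{121}{9} \left(-227\right) = \frac{242 \sqrt{6}}{3} \left(-227\right) = - \frac{54934 \sqrt{6}}{3}$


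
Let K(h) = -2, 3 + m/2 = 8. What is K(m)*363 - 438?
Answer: -1164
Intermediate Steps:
m = 10 (m = -6 + 2*8 = -6 + 16 = 10)
K(m)*363 - 438 = -2*363 - 438 = -726 - 438 = -1164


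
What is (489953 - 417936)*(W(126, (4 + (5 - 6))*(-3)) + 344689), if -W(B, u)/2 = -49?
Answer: 24830525379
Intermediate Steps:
W(B, u) = 98 (W(B, u) = -2*(-49) = 98)
(489953 - 417936)*(W(126, (4 + (5 - 6))*(-3)) + 344689) = (489953 - 417936)*(98 + 344689) = 72017*344787 = 24830525379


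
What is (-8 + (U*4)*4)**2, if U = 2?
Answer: 576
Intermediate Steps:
(-8 + (U*4)*4)**2 = (-8 + (2*4)*4)**2 = (-8 + 8*4)**2 = (-8 + 32)**2 = 24**2 = 576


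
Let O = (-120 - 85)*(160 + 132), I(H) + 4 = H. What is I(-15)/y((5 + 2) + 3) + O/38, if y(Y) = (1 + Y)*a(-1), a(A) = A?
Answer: -328869/209 ≈ -1573.5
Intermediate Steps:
I(H) = -4 + H
y(Y) = -1 - Y (y(Y) = (1 + Y)*(-1) = -1 - Y)
O = -59860 (O = -205*292 = -59860)
I(-15)/y((5 + 2) + 3) + O/38 = (-4 - 15)/(-1 - ((5 + 2) + 3)) - 59860/38 = -19/(-1 - (7 + 3)) - 59860*1/38 = -19/(-1 - 1*10) - 29930/19 = -19/(-1 - 10) - 29930/19 = -19/(-11) - 29930/19 = -19*(-1/11) - 29930/19 = 19/11 - 29930/19 = -328869/209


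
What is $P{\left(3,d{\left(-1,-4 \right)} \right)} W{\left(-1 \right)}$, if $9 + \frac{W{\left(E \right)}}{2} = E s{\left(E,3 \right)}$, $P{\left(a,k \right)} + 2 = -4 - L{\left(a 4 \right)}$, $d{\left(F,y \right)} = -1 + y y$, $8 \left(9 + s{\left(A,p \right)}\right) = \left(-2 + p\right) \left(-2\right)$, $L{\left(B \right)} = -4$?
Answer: $-1$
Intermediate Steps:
$s{\left(A,p \right)} = - \frac{17}{2} - \frac{p}{4}$ ($s{\left(A,p \right)} = -9 + \frac{\left(-2 + p\right) \left(-2\right)}{8} = -9 + \frac{4 - 2 p}{8} = -9 - \left(- \frac{1}{2} + \frac{p}{4}\right) = - \frac{17}{2} - \frac{p}{4}$)
$d{\left(F,y \right)} = -1 + y^{2}$
$P{\left(a,k \right)} = -2$ ($P{\left(a,k \right)} = -2 - 0 = -2 + \left(-4 + 4\right) = -2 + 0 = -2$)
$W{\left(E \right)} = -18 - \frac{37 E}{2}$ ($W{\left(E \right)} = -18 + 2 E \left(- \frac{17}{2} - \frac{3}{4}\right) = -18 + 2 E \left(- \frac{37}{4}\right) = -18 + 2 \left(- \frac{37 E}{4}\right) = -18 - \frac{37 E}{2}$)
$P{\left(3,d{\left(-1,-4 \right)} \right)} W{\left(-1 \right)} = - 2 \left(-18 - - \frac{37}{2}\right) = - 2 \left(-18 + \frac{37}{2}\right) = \left(-2\right) \frac{1}{2} = -1$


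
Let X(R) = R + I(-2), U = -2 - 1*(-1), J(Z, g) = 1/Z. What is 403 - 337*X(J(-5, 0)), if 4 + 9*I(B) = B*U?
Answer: 24538/45 ≈ 545.29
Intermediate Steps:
U = -1 (U = -2 + 1 = -1)
I(B) = -4/9 - B/9 (I(B) = -4/9 + (B*(-1))/9 = -4/9 + (-B)/9 = -4/9 - B/9)
X(R) = -2/9 + R (X(R) = R + (-4/9 - 1/9*(-2)) = R + (-4/9 + 2/9) = R - 2/9 = -2/9 + R)
403 - 337*X(J(-5, 0)) = 403 - 337*(-2/9 + 1/(-5)) = 403 - 337*(-2/9 - 1/5) = 403 - 337*(-19/45) = 403 + 6403/45 = 24538/45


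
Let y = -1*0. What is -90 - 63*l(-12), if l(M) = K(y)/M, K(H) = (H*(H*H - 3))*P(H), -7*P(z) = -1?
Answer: -90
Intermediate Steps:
P(z) = ⅐ (P(z) = -⅐*(-1) = ⅐)
y = 0
K(H) = H*(-3 + H²)/7 (K(H) = (H*(H*H - 3))*(⅐) = (H*(H² - 3))*(⅐) = (H*(-3 + H²))*(⅐) = H*(-3 + H²)/7)
l(M) = 0 (l(M) = ((⅐)*0*(-3 + 0²))/M = ((⅐)*0*(-3 + 0))/M = ((⅐)*0*(-3))/M = 0/M = 0)
-90 - 63*l(-12) = -90 - 63*0 = -90 + 0 = -90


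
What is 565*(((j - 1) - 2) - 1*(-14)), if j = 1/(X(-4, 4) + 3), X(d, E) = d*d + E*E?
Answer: 43618/7 ≈ 6231.1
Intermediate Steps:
X(d, E) = E² + d² (X(d, E) = d² + E² = E² + d²)
j = 1/35 (j = 1/((4² + (-4)²) + 3) = 1/((16 + 16) + 3) = 1/(32 + 3) = 1/35 ≈ 0.028571)
565*(((j - 1) - 2) - 1*(-14)) = 565*(((1/35 - 1) - 2) - 1*(-14)) = 565*((-34/35 - 2) + 14) = 565*(-104/35 + 14) = 565*(386/35) = 43618/7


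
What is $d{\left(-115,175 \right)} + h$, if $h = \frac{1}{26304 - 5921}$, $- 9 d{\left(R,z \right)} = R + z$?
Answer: $- \frac{407657}{61149} \approx -6.6666$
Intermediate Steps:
$d{\left(R,z \right)} = - \frac{R}{9} - \frac{z}{9}$ ($d{\left(R,z \right)} = - \frac{R + z}{9} = - \frac{R}{9} - \frac{z}{9}$)
$h = \frac{1}{20383} \approx 4.9061 \cdot 10^{-5}$
$d{\left(-115,175 \right)} + h = \left(\left(- \frac{1}{9}\right) \left(-115\right) - \frac{175}{9}\right) + \frac{1}{20383} = \left(\frac{115}{9} - \frac{175}{9}\right) + \frac{1}{20383} = - \frac{20}{3} + \frac{1}{20383} = - \frac{407657}{61149}$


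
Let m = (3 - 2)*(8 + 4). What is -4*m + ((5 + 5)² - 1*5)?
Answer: 47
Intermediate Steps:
m = 12 (m = 1*12 = 12)
-4*m + ((5 + 5)² - 1*5) = -4*12 + ((5 + 5)² - 1*5) = -48 + (10² - 5) = -48 + (100 - 5) = -48 + 95 = 47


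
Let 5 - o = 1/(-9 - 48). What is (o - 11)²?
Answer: 116281/3249 ≈ 35.790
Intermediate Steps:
o = 286/57 (o = 5 - 1/(-9 - 48) = 5 - 1/(-57) = 5 - 1*(-1/57) = 5 + 1/57 = 286/57 ≈ 5.0175)
(o - 11)² = (286/57 - 11)² = (-341/57)² = 116281/3249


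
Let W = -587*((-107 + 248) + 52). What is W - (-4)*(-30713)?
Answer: -236143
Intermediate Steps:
W = -113291 (W = -587*(141 + 52) = -587*193 = -113291)
W - (-4)*(-30713) = -113291 - (-4)*(-30713) = -113291 - 1*122852 = -113291 - 122852 = -236143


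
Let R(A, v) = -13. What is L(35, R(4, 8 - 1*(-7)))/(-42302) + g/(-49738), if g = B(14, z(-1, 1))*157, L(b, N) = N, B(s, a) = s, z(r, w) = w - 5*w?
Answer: -3551277/80923726 ≈ -0.043884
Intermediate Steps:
z(r, w) = -4*w
g = 2198 (g = 14*157 = 2198)
L(35, R(4, 8 - 1*(-7)))/(-42302) + g/(-49738) = -13/(-42302) + 2198/(-49738) = -13*(-1/42302) + 2198*(-1/49738) = 1/3254 - 1099/24869 = -3551277/80923726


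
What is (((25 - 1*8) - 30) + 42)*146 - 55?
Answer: 4179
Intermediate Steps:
(((25 - 1*8) - 30) + 42)*146 - 55 = (((25 - 8) - 30) + 42)*146 - 55 = ((17 - 30) + 42)*146 - 55 = (-13 + 42)*146 - 55 = 29*146 - 55 = 4234 - 55 = 4179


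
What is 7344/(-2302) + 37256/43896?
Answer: -14788057/6315537 ≈ -2.3415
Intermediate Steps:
7344/(-2302) + 37256/43896 = 7344*(-1/2302) + 37256*(1/43896) = -3672/1151 + 4657/5487 = -14788057/6315537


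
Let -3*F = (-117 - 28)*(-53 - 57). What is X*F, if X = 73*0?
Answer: 0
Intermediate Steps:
X = 0
F = -15950/3 (F = -(-117 - 28)*(-53 - 57)/3 = -(-145)*(-110)/3 = -⅓*15950 = -15950/3 ≈ -5316.7)
X*F = 0*(-15950/3) = 0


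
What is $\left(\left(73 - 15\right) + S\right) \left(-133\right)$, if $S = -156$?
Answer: $13034$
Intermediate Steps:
$\left(\left(73 - 15\right) + S\right) \left(-133\right) = \left(\left(73 - 15\right) - 156\right) \left(-133\right) = \left(58 - 156\right) \left(-133\right) = \left(-98\right) \left(-133\right) = 13034$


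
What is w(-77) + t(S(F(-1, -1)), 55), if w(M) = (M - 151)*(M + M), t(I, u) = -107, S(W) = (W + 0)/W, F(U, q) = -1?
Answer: 35005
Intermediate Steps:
S(W) = 1 (S(W) = W/W = 1)
w(M) = 2*M*(-151 + M) (w(M) = (-151 + M)*(2*M) = 2*M*(-151 + M))
w(-77) + t(S(F(-1, -1)), 55) = 2*(-77)*(-151 - 77) - 107 = 2*(-77)*(-228) - 107 = 35112 - 107 = 35005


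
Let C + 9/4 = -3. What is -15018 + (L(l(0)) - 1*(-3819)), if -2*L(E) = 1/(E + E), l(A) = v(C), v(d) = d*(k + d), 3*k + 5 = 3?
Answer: -5565907/497 ≈ -11199.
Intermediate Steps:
C = -21/4 (C = -9/4 - 3 = -21/4 ≈ -5.2500)
k = -⅔ (k = -5/3 + (⅓)*3 = -5/3 + 1 = -⅔ ≈ -0.66667)
v(d) = d*(-⅔ + d)
l(A) = 497/16 (l(A) = (⅓)*(-21/4)*(-2 + 3*(-21/4)) = (⅓)*(-21/4)*(-2 - 63/4) = (⅓)*(-21/4)*(-71/4) = 497/16)
L(E) = -1/(4*E) (L(E) = -1/(2*(E + E)) = -1/(2*E)/2 = -1/(4*E))
-15018 + (L(l(0)) - 1*(-3819)) = -15018 + (-1/(4*497/16) - 1*(-3819)) = -15018 + (-¼*16/497 + 3819) = -15018 + (-4/497 + 3819) = -15018 + 1898039/497 = -5565907/497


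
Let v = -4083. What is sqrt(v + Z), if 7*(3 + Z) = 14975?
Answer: I*sqrt(95389)/7 ≈ 44.122*I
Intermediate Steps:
Z = 14954/7 (Z = -3 + (1/7)*14975 = -3 + 14975/7 = 14954/7 ≈ 2136.3)
sqrt(v + Z) = sqrt(-4083 + 14954/7) = sqrt(-13627/7) = I*sqrt(95389)/7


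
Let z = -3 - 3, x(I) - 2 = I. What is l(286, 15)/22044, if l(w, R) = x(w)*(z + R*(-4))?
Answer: -144/167 ≈ -0.86228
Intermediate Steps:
x(I) = 2 + I
z = -6
l(w, R) = (-6 - 4*R)*(2 + w) (l(w, R) = (2 + w)*(-6 + R*(-4)) = (2 + w)*(-6 - 4*R) = (-6 - 4*R)*(2 + w))
l(286, 15)/22044 = -2*(2 + 286)*(3 + 2*15)/22044 = -2*288*(3 + 30)*(1/22044) = -2*288*33*(1/22044) = -19008*1/22044 = -144/167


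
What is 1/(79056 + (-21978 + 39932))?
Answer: 1/97010 ≈ 1.0308e-5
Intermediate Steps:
1/(79056 + (-21978 + 39932)) = 1/(79056 + 17954) = 1/97010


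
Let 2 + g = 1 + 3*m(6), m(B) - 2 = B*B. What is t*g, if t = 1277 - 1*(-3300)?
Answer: 517201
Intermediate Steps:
m(B) = 2 + B² (m(B) = 2 + B*B = 2 + B²)
g = 113 (g = -2 + (1 + 3*(2 + 6²)) = -2 + (1 + 3*(2 + 36)) = -2 + (1 + 3*38) = -2 + (1 + 114) = -2 + 115 = 113)
t = 4577 (t = 1277 + 3300 = 4577)
t*g = 4577*113 = 517201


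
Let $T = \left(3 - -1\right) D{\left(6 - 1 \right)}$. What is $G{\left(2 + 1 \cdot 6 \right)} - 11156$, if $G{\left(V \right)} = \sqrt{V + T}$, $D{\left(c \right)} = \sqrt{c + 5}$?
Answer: $-11156 + 2 \sqrt{2 + \sqrt{10}} \approx -11151.0$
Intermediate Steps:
$D{\left(c \right)} = \sqrt{5 + c}$
$T = 4 \sqrt{10}$ ($T = \left(3 - -1\right) \sqrt{5 + \left(6 - 1\right)} = \left(3 + 1\right) \sqrt{5 + \left(6 - 1\right)} = 4 \sqrt{5 + 5} = 4 \sqrt{10} \approx 12.649$)
$G{\left(V \right)} = \sqrt{V + 4 \sqrt{10}}$
$G{\left(2 + 1 \cdot 6 \right)} - 11156 = \sqrt{\left(2 + 1 \cdot 6\right) + 4 \sqrt{10}} - 11156 = \sqrt{\left(2 + 6\right) + 4 \sqrt{10}} - 11156 = \sqrt{8 + 4 \sqrt{10}} - 11156 = -11156 + \sqrt{8 + 4 \sqrt{10}}$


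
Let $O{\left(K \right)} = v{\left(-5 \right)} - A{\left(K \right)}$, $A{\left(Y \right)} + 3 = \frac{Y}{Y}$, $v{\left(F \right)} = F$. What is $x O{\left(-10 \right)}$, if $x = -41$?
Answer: $123$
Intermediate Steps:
$A{\left(Y \right)} = -2$ ($A{\left(Y \right)} = -3 + \frac{Y}{Y} = -3 + 1 = -2$)
$O{\left(K \right)} = -3$ ($O{\left(K \right)} = -5 - -2 = -5 + 2 = -3$)
$x O{\left(-10 \right)} = \left(-41\right) \left(-3\right) = 123$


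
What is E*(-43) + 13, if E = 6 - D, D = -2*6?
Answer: -761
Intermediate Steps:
D = -12
E = 18 (E = 6 - 1*(-12) = 6 + 12 = 18)
E*(-43) + 13 = 18*(-43) + 13 = -774 + 13 = -761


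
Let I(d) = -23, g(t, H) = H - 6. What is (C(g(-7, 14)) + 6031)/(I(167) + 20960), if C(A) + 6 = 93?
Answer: 874/2991 ≈ 0.29221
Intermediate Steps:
g(t, H) = -6 + H
C(A) = 87 (C(A) = -6 + 93 = 87)
(C(g(-7, 14)) + 6031)/(I(167) + 20960) = (87 + 6031)/(-23 + 20960) = 6118/20937 = 6118*(1/20937) = 874/2991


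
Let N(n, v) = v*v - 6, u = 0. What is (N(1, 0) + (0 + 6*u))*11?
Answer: -66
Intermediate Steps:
N(n, v) = -6 + v² (N(n, v) = v² - 6 = -6 + v²)
(N(1, 0) + (0 + 6*u))*11 = ((-6 + 0²) + (0 + 6*0))*11 = ((-6 + 0) + (0 + 0))*11 = (-6 + 0)*11 = -6*11 = -66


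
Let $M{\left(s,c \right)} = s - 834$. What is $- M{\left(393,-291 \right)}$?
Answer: $441$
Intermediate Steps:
$M{\left(s,c \right)} = -834 + s$
$- M{\left(393,-291 \right)} = - (-834 + 393) = \left(-1\right) \left(-441\right) = 441$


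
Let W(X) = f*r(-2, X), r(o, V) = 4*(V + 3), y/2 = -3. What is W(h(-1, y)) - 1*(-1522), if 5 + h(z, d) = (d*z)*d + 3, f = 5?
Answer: 822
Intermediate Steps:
y = -6 (y = 2*(-3) = -6)
h(z, d) = -2 + z*d² (h(z, d) = -5 + ((d*z)*d + 3) = -5 + (z*d² + 3) = -5 + (3 + z*d²) = -2 + z*d²)
r(o, V) = 12 + 4*V (r(o, V) = 4*(3 + V) = 12 + 4*V)
W(X) = 60 + 20*X (W(X) = 5*(12 + 4*X) = 60 + 20*X)
W(h(-1, y)) - 1*(-1522) = (60 + 20*(-2 - 1*(-6)²)) - 1*(-1522) = (60 + 20*(-2 - 1*36)) + 1522 = (60 + 20*(-2 - 36)) + 1522 = (60 + 20*(-38)) + 1522 = (60 - 760) + 1522 = -700 + 1522 = 822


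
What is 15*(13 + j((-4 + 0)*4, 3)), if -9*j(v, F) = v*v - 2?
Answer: -685/3 ≈ -228.33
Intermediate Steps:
j(v, F) = 2/9 - v²/9 (j(v, F) = -(v*v - 2)/9 = -(v² - 2)/9 = -(-2 + v²)/9 = 2/9 - v²/9)
15*(13 + j((-4 + 0)*4, 3)) = 15*(13 + (2/9 - 16*(-4 + 0)²/9)) = 15*(13 + (2/9 - (-4*4)²/9)) = 15*(13 + (2/9 - ⅑*(-16)²)) = 15*(13 + (2/9 - ⅑*256)) = 15*(13 + (2/9 - 256/9)) = 15*(13 - 254/9) = 15*(-137/9) = -685/3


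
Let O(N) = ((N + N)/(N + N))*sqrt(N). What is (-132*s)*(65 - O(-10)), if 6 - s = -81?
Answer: -746460 + 11484*I*sqrt(10) ≈ -7.4646e+5 + 36316.0*I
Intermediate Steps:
s = 87 (s = 6 - 1*(-81) = 6 + 81 = 87)
O(N) = sqrt(N) (O(N) = ((2*N)/((2*N)))*sqrt(N) = ((2*N)*(1/(2*N)))*sqrt(N) = 1*sqrt(N) = sqrt(N))
(-132*s)*(65 - O(-10)) = (-132*87)*(65 - sqrt(-10)) = -11484*(65 - I*sqrt(10)) = -746460 + 11484*I*sqrt(10)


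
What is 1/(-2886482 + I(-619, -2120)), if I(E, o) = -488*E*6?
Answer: -1/1074050 ≈ -9.3106e-7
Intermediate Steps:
I(E, o) = -2928*E
1/(-2886482 + I(-619, -2120)) = 1/(-2886482 - 2928*(-619)) = 1/(-2886482 + 1812432) = 1/(-1074050) = -1/1074050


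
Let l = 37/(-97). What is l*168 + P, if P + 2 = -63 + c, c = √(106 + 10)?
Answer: -12521/97 + 2*√29 ≈ -118.31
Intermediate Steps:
c = 2*√29 (c = √116 = 2*√29 ≈ 10.770)
l = -37/97 (l = 37*(-1/97) = -37/97 ≈ -0.38144)
P = -65 + 2*√29 (P = -2 + (-63 + 2*√29) = -65 + 2*√29 ≈ -54.230)
l*168 + P = -37/97*168 + (-65 + 2*√29) = -6216/97 + (-65 + 2*√29) = -12521/97 + 2*√29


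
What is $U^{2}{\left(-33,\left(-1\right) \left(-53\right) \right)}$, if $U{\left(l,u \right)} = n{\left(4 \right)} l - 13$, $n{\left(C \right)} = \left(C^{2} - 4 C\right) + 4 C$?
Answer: $292681$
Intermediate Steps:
$n{\left(C \right)} = C^{2}$
$U{\left(l,u \right)} = -13 + 16 l$ ($U{\left(l,u \right)} = 4^{2} l - 13 = 16 l - 13 = -13 + 16 l$)
$U^{2}{\left(-33,\left(-1\right) \left(-53\right) \right)} = \left(-13 + 16 \left(-33\right)\right)^{2} = \left(-13 - 528\right)^{2} = \left(-541\right)^{2} = 292681$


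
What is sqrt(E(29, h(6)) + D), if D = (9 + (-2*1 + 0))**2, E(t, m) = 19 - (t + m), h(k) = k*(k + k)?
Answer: I*sqrt(33) ≈ 5.7446*I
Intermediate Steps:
h(k) = 2*k**2 (h(k) = k*(2*k) = 2*k**2)
E(t, m) = 19 - m - t (E(t, m) = 19 - (m + t) = 19 + (-m - t) = 19 - m - t)
D = 49 (D = (9 + (-2 + 0))**2 = (9 - 2)**2 = 7**2 = 49)
sqrt(E(29, h(6)) + D) = sqrt((19 - 2*6**2 - 1*29) + 49) = sqrt((19 - 2*36 - 29) + 49) = sqrt((19 - 1*72 - 29) + 49) = sqrt((19 - 72 - 29) + 49) = sqrt(-82 + 49) = sqrt(-33) = I*sqrt(33)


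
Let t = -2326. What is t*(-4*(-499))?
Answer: -4642696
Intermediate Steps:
t*(-4*(-499)) = -(-9304)*(-499) = -2326*1996 = -4642696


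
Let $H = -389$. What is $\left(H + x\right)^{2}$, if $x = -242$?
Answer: $398161$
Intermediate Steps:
$\left(H + x\right)^{2} = \left(-389 - 242\right)^{2} = \left(-631\right)^{2} = 398161$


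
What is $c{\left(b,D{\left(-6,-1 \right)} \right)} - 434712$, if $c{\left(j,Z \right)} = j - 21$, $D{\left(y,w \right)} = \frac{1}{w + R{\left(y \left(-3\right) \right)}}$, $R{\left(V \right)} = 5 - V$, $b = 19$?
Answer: $-434714$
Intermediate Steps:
$D{\left(y,w \right)} = \frac{1}{5 + w + 3 y}$ ($D{\left(y,w \right)} = \frac{1}{w - \left(-5 + y \left(-3\right)\right)} = \frac{1}{w - \left(-5 - 3 y\right)} = \frac{1}{w + \left(5 + 3 y\right)} = \frac{1}{5 + w + 3 y}$)
$c{\left(j,Z \right)} = -21 + j$
$c{\left(b,D{\left(-6,-1 \right)} \right)} - 434712 = \left(-21 + 19\right) - 434712 = -2 - 434712 = -434714$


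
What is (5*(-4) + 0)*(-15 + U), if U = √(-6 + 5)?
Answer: 300 - 20*I ≈ 300.0 - 20.0*I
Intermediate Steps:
U = I (U = √(-1) = I ≈ 1.0*I)
(5*(-4) + 0)*(-15 + U) = (5*(-4) + 0)*(-15 + I) = (-20 + 0)*(-15 + I) = -20*(-15 + I) = 300 - 20*I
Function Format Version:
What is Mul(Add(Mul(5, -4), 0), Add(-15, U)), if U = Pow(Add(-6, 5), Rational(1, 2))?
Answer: Add(300, Mul(-20, I)) ≈ Add(300.00, Mul(-20.000, I))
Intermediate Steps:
U = I (U = Pow(-1, Rational(1, 2)) = I ≈ Mul(1.0000, I))
Mul(Add(Mul(5, -4), 0), Add(-15, U)) = Mul(Add(Mul(5, -4), 0), Add(-15, I)) = Mul(Add(-20, 0), Add(-15, I)) = Mul(-20, Add(-15, I)) = Add(300, Mul(-20, I))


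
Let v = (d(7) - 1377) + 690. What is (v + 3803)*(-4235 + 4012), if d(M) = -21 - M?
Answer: -688624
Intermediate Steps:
v = -715 (v = ((-21 - 1*7) - 1377) + 690 = ((-21 - 7) - 1377) + 690 = (-28 - 1377) + 690 = -1405 + 690 = -715)
(v + 3803)*(-4235 + 4012) = (-715 + 3803)*(-4235 + 4012) = 3088*(-223) = -688624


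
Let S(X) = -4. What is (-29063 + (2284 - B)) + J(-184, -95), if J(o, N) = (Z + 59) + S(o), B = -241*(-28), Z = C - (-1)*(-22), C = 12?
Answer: -33482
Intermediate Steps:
Z = -10 (Z = 12 - (-1)*(-22) = 12 - 1*22 = 12 - 22 = -10)
B = 6748
J(o, N) = 45 (J(o, N) = (-10 + 59) - 4 = 49 - 4 = 45)
(-29063 + (2284 - B)) + J(-184, -95) = (-29063 + (2284 - 1*6748)) + 45 = (-29063 + (2284 - 6748)) + 45 = (-29063 - 4464) + 45 = -33527 + 45 = -33482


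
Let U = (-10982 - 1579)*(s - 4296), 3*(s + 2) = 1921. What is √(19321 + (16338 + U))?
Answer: √45979610 ≈ 6780.8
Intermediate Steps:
s = 1915/3 (s = -2 + (⅓)*1921 = -2 + 1921/3 = 1915/3 ≈ 638.33)
U = 45943951 (U = (-10982 - 1579)*(1915/3 - 4296) = -12561*(-10973/3) = 45943951)
√(19321 + (16338 + U)) = √(19321 + (16338 + 45943951)) = √(19321 + 45960289) = √45979610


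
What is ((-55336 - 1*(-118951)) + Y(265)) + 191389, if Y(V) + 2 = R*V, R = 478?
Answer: 381672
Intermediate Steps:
Y(V) = -2 + 478*V
((-55336 - 1*(-118951)) + Y(265)) + 191389 = ((-55336 - 1*(-118951)) + (-2 + 478*265)) + 191389 = ((-55336 + 118951) + (-2 + 126670)) + 191389 = (63615 + 126668) + 191389 = 190283 + 191389 = 381672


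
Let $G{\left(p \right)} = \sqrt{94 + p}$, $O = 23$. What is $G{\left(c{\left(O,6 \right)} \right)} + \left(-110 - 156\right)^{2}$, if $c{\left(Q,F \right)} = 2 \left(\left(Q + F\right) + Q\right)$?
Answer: $70756 + 3 \sqrt{22} \approx 70770.0$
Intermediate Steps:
$c{\left(Q,F \right)} = 2 F + 4 Q$ ($c{\left(Q,F \right)} = 2 \left(\left(F + Q\right) + Q\right) = 2 \left(F + 2 Q\right) = 2 F + 4 Q$)
$G{\left(c{\left(O,6 \right)} \right)} + \left(-110 - 156\right)^{2} = \sqrt{94 + \left(2 \cdot 6 + 4 \cdot 23\right)} + \left(-110 - 156\right)^{2} = \sqrt{94 + \left(12 + 92\right)} + \left(-266\right)^{2} = \sqrt{94 + 104} + 70756 = \sqrt{198} + 70756 = 3 \sqrt{22} + 70756 = 70756 + 3 \sqrt{22}$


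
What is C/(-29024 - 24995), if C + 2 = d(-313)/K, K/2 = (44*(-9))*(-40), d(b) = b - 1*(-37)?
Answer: 5303/142610160 ≈ 3.7185e-5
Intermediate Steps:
d(b) = 37 + b (d(b) = b + 37 = 37 + b)
K = 31680 (K = 2*((44*(-9))*(-40)) = 2*(-396*(-40)) = 2*15840 = 31680)
C = -5303/2640 (C = -2 + (37 - 313)/31680 = -2 - 276*1/31680 = -2 - 23/2640 = -5303/2640 ≈ -2.0087)
C/(-29024 - 24995) = -5303/(2640*(-29024 - 24995)) = -5303/2640/(-54019) = -5303/2640*(-1/54019) = 5303/142610160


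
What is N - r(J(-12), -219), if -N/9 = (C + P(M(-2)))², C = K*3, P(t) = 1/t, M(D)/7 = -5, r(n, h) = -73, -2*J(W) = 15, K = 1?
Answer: -7919/1225 ≈ -6.4645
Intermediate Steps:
J(W) = -15/2 (J(W) = -½*15 = -15/2)
M(D) = -35 (M(D) = 7*(-5) = -35)
P(t) = 1/t
C = 3 (C = 1*3 = 3)
N = -97344/1225 (N = -9*(3 + 1/(-35))² = -9*(3 - 1/35)² = -9*(104/35)² = -9*10816/1225 = -97344/1225 ≈ -79.464)
N - r(J(-12), -219) = -97344/1225 - 1*(-73) = -97344/1225 + 73 = -7919/1225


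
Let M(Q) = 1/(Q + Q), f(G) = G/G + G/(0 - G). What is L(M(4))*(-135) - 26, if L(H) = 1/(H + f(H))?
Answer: -1106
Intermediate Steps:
f(G) = 0 (f(G) = 1 + G/((-G)) = 1 + G*(-1/G) = 1 - 1 = 0)
M(Q) = 1/(2*Q)
L(H) = 1/H (L(H) = 1/(H + 0) = 1/H)
L(M(4))*(-135) - 26 = -135/((½)/4) - 26 = -135/((½)*(¼)) - 26 = -135/(⅛) - 26 = 8*(-135) - 26 = -1080 - 26 = -1106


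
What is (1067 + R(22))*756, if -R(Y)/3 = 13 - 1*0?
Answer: 777168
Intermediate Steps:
R(Y) = -39 (R(Y) = -3*(13 - 1*0) = -3*(13 + 0) = -3*13 = -39)
(1067 + R(22))*756 = (1067 - 39)*756 = 1028*756 = 777168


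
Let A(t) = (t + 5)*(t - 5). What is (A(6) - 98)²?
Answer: 7569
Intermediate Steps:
A(t) = (-5 + t)*(5 + t) (A(t) = (5 + t)*(-5 + t) = (-5 + t)*(5 + t))
(A(6) - 98)² = ((-25 + 6²) - 98)² = ((-25 + 36) - 98)² = (11 - 98)² = (-87)² = 7569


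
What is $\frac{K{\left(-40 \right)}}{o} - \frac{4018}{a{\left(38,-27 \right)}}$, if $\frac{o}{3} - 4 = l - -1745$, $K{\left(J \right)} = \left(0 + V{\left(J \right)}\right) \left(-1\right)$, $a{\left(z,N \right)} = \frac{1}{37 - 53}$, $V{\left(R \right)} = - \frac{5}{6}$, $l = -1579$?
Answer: $\frac{39344257}{612} \approx 64288.0$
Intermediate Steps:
$V{\left(R \right)} = - \frac{5}{6}$ ($V{\left(R \right)} = \left(-5\right) \frac{1}{6} = - \frac{5}{6}$)
$a{\left(z,N \right)} = - \frac{1}{16}$ ($a{\left(z,N \right)} = \frac{1}{-16} = - \frac{1}{16}$)
$K{\left(J \right)} = \frac{5}{6}$ ($K{\left(J \right)} = \left(0 - \frac{5}{6}\right) \left(-1\right) = \left(- \frac{5}{6}\right) \left(-1\right) = \frac{5}{6}$)
$o = 510$ ($o = 12 + 3 \left(-1579 - -1745\right) = 12 + 3 \left(-1579 + 1745\right) = 12 + 3 \cdot 166 = 12 + 498 = 510$)
$\frac{K{\left(-40 \right)}}{o} - \frac{4018}{a{\left(38,-27 \right)}} = \frac{5}{6 \cdot 510} - \frac{4018}{- \frac{1}{16}} = \frac{5}{6} \cdot \frac{1}{510} - -64288 = \frac{1}{612} + 64288 = \frac{39344257}{612}$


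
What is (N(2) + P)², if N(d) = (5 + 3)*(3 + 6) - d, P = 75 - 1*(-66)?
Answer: 44521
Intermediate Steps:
P = 141 (P = 75 + 66 = 141)
N(d) = 72 - d (N(d) = 8*9 - d = 72 - d)
(N(2) + P)² = ((72 - 1*2) + 141)² = ((72 - 2) + 141)² = (70 + 141)² = 211² = 44521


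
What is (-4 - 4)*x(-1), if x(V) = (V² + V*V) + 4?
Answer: -48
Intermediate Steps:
x(V) = 4 + 2*V² (x(V) = (V² + V²) + 4 = 2*V² + 4 = 4 + 2*V²)
(-4 - 4)*x(-1) = (-4 - 4)*(4 + 2*(-1)²) = -8*(4 + 2*1) = -8*(4 + 2) = -8*6 = -48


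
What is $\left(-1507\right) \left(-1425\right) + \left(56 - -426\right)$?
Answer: $2147957$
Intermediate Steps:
$\left(-1507\right) \left(-1425\right) + \left(56 - -426\right) = 2147475 + \left(56 + 426\right) = 2147475 + 482 = 2147957$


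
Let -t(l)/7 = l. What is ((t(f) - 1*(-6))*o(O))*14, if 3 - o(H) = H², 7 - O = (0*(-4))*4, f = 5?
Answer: 18676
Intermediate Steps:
t(l) = -7*l
O = 7 (O = 7 - 0*(-4)*4 = 7 - 0*4 = 7 - 1*0 = 7 + 0 = 7)
o(H) = 3 - H²
((t(f) - 1*(-6))*o(O))*14 = ((-7*5 - 1*(-6))*(3 - 1*7²))*14 = ((-35 + 6)*(3 - 1*49))*14 = -29*(3 - 49)*14 = -29*(-46)*14 = 1334*14 = 18676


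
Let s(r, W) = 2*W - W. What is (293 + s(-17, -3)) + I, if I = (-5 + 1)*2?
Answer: 282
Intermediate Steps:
I = -8 (I = -4*2 = -8)
s(r, W) = W
(293 + s(-17, -3)) + I = (293 - 3) - 8 = 290 - 8 = 282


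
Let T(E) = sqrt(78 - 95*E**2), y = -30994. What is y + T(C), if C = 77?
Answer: -30994 + I*sqrt(563177) ≈ -30994.0 + 750.45*I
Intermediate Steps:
y + T(C) = -30994 + sqrt(78 - 95*77**2) = -30994 + sqrt(78 - 95*5929) = -30994 + sqrt(78 - 563255) = -30994 + sqrt(-563177) = -30994 + I*sqrt(563177)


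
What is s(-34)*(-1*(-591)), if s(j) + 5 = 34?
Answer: 17139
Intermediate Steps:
s(j) = 29 (s(j) = -5 + 34 = 29)
s(-34)*(-1*(-591)) = 29*(-1*(-591)) = 29*591 = 17139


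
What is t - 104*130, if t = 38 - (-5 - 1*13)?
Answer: -13464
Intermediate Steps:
t = 56 (t = 38 - (-5 - 13) = 38 - 1*(-18) = 38 + 18 = 56)
t - 104*130 = 56 - 104*130 = 56 - 13520 = -13464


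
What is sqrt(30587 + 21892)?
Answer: 21*sqrt(119) ≈ 229.08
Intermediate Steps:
sqrt(30587 + 21892) = sqrt(52479) = 21*sqrt(119)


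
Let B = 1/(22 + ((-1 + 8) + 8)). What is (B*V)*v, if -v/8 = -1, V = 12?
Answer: 96/37 ≈ 2.5946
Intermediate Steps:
v = 8 (v = -8*(-1) = 8)
B = 1/37 (B = 1/(22 + (7 + 8)) = 1/(22 + 15) = 1/37 ≈ 0.027027)
(B*V)*v = ((1/37)*12)*8 = (12/37)*8 = 96/37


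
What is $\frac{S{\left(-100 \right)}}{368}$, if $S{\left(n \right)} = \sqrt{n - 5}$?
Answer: $\frac{i \sqrt{105}}{368} \approx 0.027845 i$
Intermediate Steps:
$S{\left(n \right)} = \sqrt{-5 + n}$
$\frac{S{\left(-100 \right)}}{368} = \frac{\sqrt{-5 - 100}}{368} = \sqrt{-105} \cdot \frac{1}{368} = i \sqrt{105} \cdot \frac{1}{368} = \frac{i \sqrt{105}}{368}$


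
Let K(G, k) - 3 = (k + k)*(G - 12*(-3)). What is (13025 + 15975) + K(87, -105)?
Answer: 3173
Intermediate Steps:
K(G, k) = 3 + 2*k*(36 + G) (K(G, k) = 3 + (k + k)*(G - 12*(-3)) = 3 + (2*k)*(G + 36) = 3 + (2*k)*(36 + G) = 3 + 2*k*(36 + G))
(13025 + 15975) + K(87, -105) = (13025 + 15975) + (3 + 72*(-105) + 2*87*(-105)) = 29000 + (3 - 7560 - 18270) = 29000 - 25827 = 3173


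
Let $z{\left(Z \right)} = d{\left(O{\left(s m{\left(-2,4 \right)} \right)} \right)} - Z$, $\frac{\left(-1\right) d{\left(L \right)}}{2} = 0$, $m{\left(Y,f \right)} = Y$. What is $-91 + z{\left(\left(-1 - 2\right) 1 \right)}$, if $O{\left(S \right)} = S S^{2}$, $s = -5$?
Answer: $-88$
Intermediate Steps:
$O{\left(S \right)} = S^{3}$
$d{\left(L \right)} = 0$ ($d{\left(L \right)} = \left(-2\right) 0 = 0$)
$z{\left(Z \right)} = - Z$ ($z{\left(Z \right)} = 0 - Z = - Z$)
$-91 + z{\left(\left(-1 - 2\right) 1 \right)} = -91 - \left(-1 - 2\right) 1 = -91 - \left(-3\right) 1 = -91 - -3 = -91 + 3 = -88$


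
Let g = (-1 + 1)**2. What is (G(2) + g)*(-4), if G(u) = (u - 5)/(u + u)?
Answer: 3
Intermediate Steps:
g = 0 (g = 0**2 = 0)
G(u) = (-5 + u)/(2*u) (G(u) = (-5 + u)/((2*u)) = (-5 + u)*(1/(2*u)) = (-5 + u)/(2*u))
(G(2) + g)*(-4) = ((1/2)*(-5 + 2)/2 + 0)*(-4) = ((1/2)*(1/2)*(-3) + 0)*(-4) = (-3/4 + 0)*(-4) = -3/4*(-4) = 3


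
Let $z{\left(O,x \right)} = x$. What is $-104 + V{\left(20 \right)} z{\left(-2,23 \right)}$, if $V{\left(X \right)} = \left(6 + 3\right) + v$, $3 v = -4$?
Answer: $\frac{217}{3} \approx 72.333$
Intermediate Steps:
$v = - \frac{4}{3}$ ($v = \frac{1}{3} \left(-4\right) = - \frac{4}{3} \approx -1.3333$)
$V{\left(X \right)} = \frac{23}{3}$ ($V{\left(X \right)} = \left(6 + 3\right) - \frac{4}{3} = 9 - \frac{4}{3} = \frac{23}{3}$)
$-104 + V{\left(20 \right)} z{\left(-2,23 \right)} = -104 + \frac{23}{3} \cdot 23 = -104 + \frac{529}{3} = \frac{217}{3}$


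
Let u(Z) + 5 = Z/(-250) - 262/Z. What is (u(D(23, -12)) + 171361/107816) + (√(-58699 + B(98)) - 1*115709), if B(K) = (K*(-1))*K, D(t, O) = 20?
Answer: -311926756947/2695400 + I*√68303 ≈ -1.1573e+5 + 261.35*I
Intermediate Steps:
u(Z) = -5 - 262/Z - Z/250 (u(Z) = -5 + (Z/(-250) - 262/Z) = -5 + (Z*(-1/250) - 262/Z) = -5 + (-Z/250 - 262/Z) = -5 + (-262/Z - Z/250) = -5 - 262/Z - Z/250)
B(K) = -K² (B(K) = (-K)*K = -K²)
(u(D(23, -12)) + 171361/107816) + (√(-58699 + B(98)) - 1*115709) = ((-5 - 262/20 - 1/250*20) + 171361/107816) + (√(-58699 - 1*98²) - 1*115709) = ((-5 - 262*1/20 - 2/25) + 171361*(1/107816)) + (√(-58699 - 1*9604) - 115709) = ((-5 - 131/10 - 2/25) + 171361/107816) + (√(-58699 - 9604) - 115709) = (-909/50 + 171361/107816) + (√(-68303) - 115709) = -44718347/2695400 + (I*√68303 - 115709) = -44718347/2695400 + (-115709 + I*√68303) = -311926756947/2695400 + I*√68303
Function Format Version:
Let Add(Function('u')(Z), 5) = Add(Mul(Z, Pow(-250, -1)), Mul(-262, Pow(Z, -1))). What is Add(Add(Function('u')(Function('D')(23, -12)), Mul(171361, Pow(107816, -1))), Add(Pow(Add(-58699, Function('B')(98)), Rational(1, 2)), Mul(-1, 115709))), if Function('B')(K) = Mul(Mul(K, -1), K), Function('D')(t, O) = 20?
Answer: Add(Rational(-311926756947, 2695400), Mul(I, Pow(68303, Rational(1, 2)))) ≈ Add(-1.1573e+5, Mul(261.35, I))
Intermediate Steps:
Function('u')(Z) = Add(-5, Mul(-262, Pow(Z, -1)), Mul(Rational(-1, 250), Z)) (Function('u')(Z) = Add(-5, Add(Mul(Z, Pow(-250, -1)), Mul(-262, Pow(Z, -1)))) = Add(-5, Add(Mul(Z, Rational(-1, 250)), Mul(-262, Pow(Z, -1)))) = Add(-5, Add(Mul(Rational(-1, 250), Z), Mul(-262, Pow(Z, -1)))) = Add(-5, Add(Mul(-262, Pow(Z, -1)), Mul(Rational(-1, 250), Z))) = Add(-5, Mul(-262, Pow(Z, -1)), Mul(Rational(-1, 250), Z)))
Function('B')(K) = Mul(-1, Pow(K, 2)) (Function('B')(K) = Mul(Mul(-1, K), K) = Mul(-1, Pow(K, 2)))
Add(Add(Function('u')(Function('D')(23, -12)), Mul(171361, Pow(107816, -1))), Add(Pow(Add(-58699, Function('B')(98)), Rational(1, 2)), Mul(-1, 115709))) = Add(Add(Add(-5, Mul(-262, Pow(20, -1)), Mul(Rational(-1, 250), 20)), Mul(171361, Pow(107816, -1))), Add(Pow(Add(-58699, Mul(-1, Pow(98, 2))), Rational(1, 2)), Mul(-1, 115709))) = Add(Add(Add(-5, Mul(-262, Rational(1, 20)), Rational(-2, 25)), Mul(171361, Rational(1, 107816))), Add(Pow(Add(-58699, Mul(-1, 9604)), Rational(1, 2)), -115709)) = Add(Add(Add(-5, Rational(-131, 10), Rational(-2, 25)), Rational(171361, 107816)), Add(Pow(Add(-58699, -9604), Rational(1, 2)), -115709)) = Add(Add(Rational(-909, 50), Rational(171361, 107816)), Add(Pow(-68303, Rational(1, 2)), -115709)) = Add(Rational(-44718347, 2695400), Add(Mul(I, Pow(68303, Rational(1, 2))), -115709)) = Add(Rational(-44718347, 2695400), Add(-115709, Mul(I, Pow(68303, Rational(1, 2))))) = Add(Rational(-311926756947, 2695400), Mul(I, Pow(68303, Rational(1, 2))))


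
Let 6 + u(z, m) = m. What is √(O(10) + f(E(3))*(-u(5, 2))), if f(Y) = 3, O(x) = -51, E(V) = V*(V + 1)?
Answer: I*√39 ≈ 6.245*I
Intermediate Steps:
E(V) = V*(1 + V)
u(z, m) = -6 + m
√(O(10) + f(E(3))*(-u(5, 2))) = √(-51 + 3*(-(-6 + 2))) = √(-51 + 3*(-1*(-4))) = √(-51 + 3*4) = √(-51 + 12) = √(-39) = I*√39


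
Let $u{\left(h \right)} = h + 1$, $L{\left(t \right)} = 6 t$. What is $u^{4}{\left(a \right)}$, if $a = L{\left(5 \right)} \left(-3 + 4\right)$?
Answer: $923521$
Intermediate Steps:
$a = 30$ ($a = 6 \cdot 5 \left(-3 + 4\right) = 30 \cdot 1 = 30$)
$u{\left(h \right)} = 1 + h$
$u^{4}{\left(a \right)} = \left(1 + 30\right)^{4} = 31^{4} = 923521$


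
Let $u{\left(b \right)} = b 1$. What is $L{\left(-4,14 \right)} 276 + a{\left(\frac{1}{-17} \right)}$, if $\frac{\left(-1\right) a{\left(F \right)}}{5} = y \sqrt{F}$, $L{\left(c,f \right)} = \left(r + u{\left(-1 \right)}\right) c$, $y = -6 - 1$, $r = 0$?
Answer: $1104 + \frac{35 i \sqrt{17}}{17} \approx 1104.0 + 8.4888 i$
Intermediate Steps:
$u{\left(b \right)} = b$
$y = -7$ ($y = -6 - 1 = -7$)
$L{\left(c,f \right)} = - c$ ($L{\left(c,f \right)} = \left(0 - 1\right) c = - c$)
$a{\left(F \right)} = 35 \sqrt{F}$ ($a{\left(F \right)} = - 5 \left(- 7 \sqrt{F}\right) = 35 \sqrt{F}$)
$L{\left(-4,14 \right)} 276 + a{\left(\frac{1}{-17} \right)} = \left(-1\right) \left(-4\right) 276 + 35 \sqrt{\frac{1}{-17}} = 4 \cdot 276 + 35 \sqrt{- \frac{1}{17}} = 1104 + 35 \frac{i \sqrt{17}}{17} = 1104 + \frac{35 i \sqrt{17}}{17}$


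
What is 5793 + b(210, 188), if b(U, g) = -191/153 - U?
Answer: 854008/153 ≈ 5581.8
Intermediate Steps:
b(U, g) = -191/153 - U (b(U, g) = -191*1/153 - U = -191/153 - U)
5793 + b(210, 188) = 5793 + (-191/153 - 1*210) = 5793 + (-191/153 - 210) = 5793 - 32321/153 = 854008/153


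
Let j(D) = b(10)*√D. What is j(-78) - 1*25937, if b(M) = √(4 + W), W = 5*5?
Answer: -25937 + I*√2262 ≈ -25937.0 + 47.56*I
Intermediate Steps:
W = 25
b(M) = √29 (b(M) = √(4 + 25) = √29)
j(D) = √29*√D
j(-78) - 1*25937 = √29*√(-78) - 1*25937 = √29*(I*√78) - 25937 = I*√2262 - 25937 = -25937 + I*√2262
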